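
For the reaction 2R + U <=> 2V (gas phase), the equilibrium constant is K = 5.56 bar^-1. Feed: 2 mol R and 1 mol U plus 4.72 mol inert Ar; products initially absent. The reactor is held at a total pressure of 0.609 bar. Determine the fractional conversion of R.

Let X = conversion of R (basis 2 mol R); extent of reaction ξ = X.
At extent ξ: n_R = 2 − 2X; n_U = 1 − X; n_V = 2X; n_I = 4.72 (inert).
Summing: n_T = 7.72 − X.
y_i = n_i/n_T, p_i = y_i·P. K = p_V^2 / (p_R^2 p_U).
This yields a degree-3 equation in X; solving on (0,1), X = 0.353.

X = 0.353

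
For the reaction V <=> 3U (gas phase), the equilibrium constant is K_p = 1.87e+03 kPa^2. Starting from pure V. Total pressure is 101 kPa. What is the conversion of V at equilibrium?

Take 1 mol V as basis and let X be its fractional conversion, so ξ = X.
Moles: n_V = 1 − X; n_U = 3X.
Summing: n_T = 1 + 2X.
y_i = n_i/n_T, p_i = y_i·P. K_p = p_U^3 / (p_V).
Equating to 1.87e+03 kPa^2 and solving on 0 < X < 1: X = 0.223.

X = 0.223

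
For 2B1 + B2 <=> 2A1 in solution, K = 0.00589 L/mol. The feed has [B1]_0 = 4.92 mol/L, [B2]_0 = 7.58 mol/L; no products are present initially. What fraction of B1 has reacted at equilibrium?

Let X = conversion of B1; extent ξ = 4.92X/2 mol/L.
Concentrations: [B1] = 4.92 − 4.92X; [B2] = 7.58 − 2.46X; [A1] = 4.92X.
K = [A1]^2 / ([B1]^2 [B2]).
Setting equal to 0.00589 and solving for X on (0,1) gives X = 0.170.

X = 0.170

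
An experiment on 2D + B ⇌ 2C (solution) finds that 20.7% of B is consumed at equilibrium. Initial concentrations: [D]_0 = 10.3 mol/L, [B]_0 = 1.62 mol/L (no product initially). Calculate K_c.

Let X = conversion of B.
Concentrations: [D] = 10.3 − 3.24X; [B] = 1.62 − 1.62X; [C] = 3.24X.
At X = 0.207: [D] = 9.63, [B] = 1.28, [C] = 0.671.
K_c = [C]^2 / ([D]^2 [B]) = 0.00378 L/mol.

K_c = 0.00378 L/mol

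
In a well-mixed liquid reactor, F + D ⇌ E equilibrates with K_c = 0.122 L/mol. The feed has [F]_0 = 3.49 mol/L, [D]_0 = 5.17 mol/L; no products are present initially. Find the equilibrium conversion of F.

X = 0.329

Let X = conversion of F; extent ξ = 3.49·X mol/L.
Concentrations: [F] = 3.49 − 3.49X; [D] = 5.17 − 3.49X; [E] = 3.49X.
K_c = [E] / ([F] [D]).
Solving K_c = 0.122 for X ∈ (0,1): X = 0.329.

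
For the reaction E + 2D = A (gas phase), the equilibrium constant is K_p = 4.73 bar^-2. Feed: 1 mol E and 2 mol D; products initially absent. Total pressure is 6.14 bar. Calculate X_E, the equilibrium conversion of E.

X = 0.876

Basis: 1 mol E initially; let X = conversion of E. Extent ξ = X.
Moles: n_E = 1 − X; n_D = 2 − 2X; n_A = X.
Total moles n_T = 3 − 2X.
y_i = n_i/n_T, p_i = y_i·P. K_p = p_A / (p_E p_D^2).
Substituting and setting equal to 4.73 bar^-2 gives a polynomial in X; the root in (0,1) is X = 0.876.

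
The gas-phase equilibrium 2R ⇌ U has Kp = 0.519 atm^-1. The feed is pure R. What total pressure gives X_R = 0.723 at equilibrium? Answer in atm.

P = 5.8 atm

Let X = conversion of R (basis 1 mol R); extent of reaction ξ = 0.5X.
Species balance: n_R = 1 − X; n_U = 0.5X.
n_T = Σnᵢ = 1 − 0.5X.
Kp = p_U / (p_R^2) with p_i = (n_i/n_T)·P.
At X = 0.723: the mole-fraction product g(X) = Π y_i^ν_i = 3.008. Since Kp = g(X)·P^{-1}, P = (g/Kp)^(1/1) = (3.008/0.519)^(1/1) = 5.8 atm.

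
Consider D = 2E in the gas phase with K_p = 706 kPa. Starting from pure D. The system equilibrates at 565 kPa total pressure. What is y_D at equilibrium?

y_D = 0.344

Basis: 1 mol D initially; let X = conversion of D. Extent ξ = X.
At extent ξ: n_D = 1 − X; n_E = 2X.
Summing: n_T = 1 + X.
With p_i = (n_i/n_T)P, K_p = p_E^2 / (p_D).
Equating to 706 kPa and solving on 0 < X < 1: X = 0.488.
Then n_D = 0.512, n_T = 1.49, so y_D = 0.344.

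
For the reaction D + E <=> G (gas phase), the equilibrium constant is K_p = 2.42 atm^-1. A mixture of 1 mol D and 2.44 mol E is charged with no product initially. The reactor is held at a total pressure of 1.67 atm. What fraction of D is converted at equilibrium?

X = 0.719

Take 1 mol D as basis and let X be its fractional conversion, so ξ = X.
Mole table: n_D = 1 − X; n_E = 2.44 − X; n_G = X.
Total moles n_T = 3.44 − X.
With p_i = (n_i/n_T)P, K_p = p_G / (p_D p_E).
Equating to 2.42 atm^-1 and solving on 0 < X < 1: X = 0.719.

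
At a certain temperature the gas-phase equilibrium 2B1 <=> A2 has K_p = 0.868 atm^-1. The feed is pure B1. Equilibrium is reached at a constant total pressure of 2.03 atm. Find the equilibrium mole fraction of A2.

Take 1 mol B1 as basis and let X be its fractional conversion, so ξ = 0.5X.
Species balance: n_B1 = 1 − X; n_A2 = 0.5X.
Summing: n_T = 1 − 0.5X.
With p_i = (n_i/n_T)P, K_p = p_A2 / (p_B1^2).
Substituting and setting equal to 0.868 atm^-1 gives a polynomial in X; the root in (0,1) is X = 0.648.
Then n_A2 = 0.324, n_T = 0.676, so y_A2 = 0.479.

y_A2 = 0.479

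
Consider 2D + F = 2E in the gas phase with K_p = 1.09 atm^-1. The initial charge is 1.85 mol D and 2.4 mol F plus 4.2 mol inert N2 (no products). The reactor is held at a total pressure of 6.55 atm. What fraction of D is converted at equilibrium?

Let X = conversion of D (basis 1.85 mol D); extent of reaction ξ = 0.925X.
Species balance: n_D = 1.85 − 1.85X; n_F = 2.4 − 0.925X; n_E = 1.85X; n_I = 4.2 (inert).
Total moles n_T = 8.45 − 0.925X.
y_i = n_i/n_T, p_i = y_i·P. K_p = p_E^2 / (p_D^2 p_F).
This yields a degree-3 equation in X; solving on (0,1), X = 0.565.

X = 0.565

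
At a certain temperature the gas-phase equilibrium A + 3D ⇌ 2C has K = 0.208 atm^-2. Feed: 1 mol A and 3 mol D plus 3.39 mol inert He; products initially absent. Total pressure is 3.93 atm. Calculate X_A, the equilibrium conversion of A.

Take 1 mol A as basis and let X be its fractional conversion, so ξ = X.
At extent ξ: n_A = 1 − X; n_D = 3 − 3X; n_C = 2X; n_I = 3.39 (inert).
Total moles n_T = 7.39 − 2X.
y_i = n_i/n_T, p_i = y_i·P. K = p_C^2 / (p_A p_D^3).
Equating to 0.208 atm^-2 and solving on 0 < X < 1: X = 0.319.

X = 0.319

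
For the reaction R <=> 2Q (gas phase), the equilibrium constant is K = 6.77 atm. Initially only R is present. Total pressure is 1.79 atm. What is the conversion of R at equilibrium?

X = 0.697

Basis: 1 mol R initially; let X = conversion of R. Extent ξ = X.
Moles: n_R = 1 − X; n_Q = 2X.
n_T = Σnᵢ = 1 + X.
With p_i = (n_i/n_T)P, K = p_Q^2 / (p_R).
Equating to 6.77 atm and solving on 0 < X < 1: X = 0.697.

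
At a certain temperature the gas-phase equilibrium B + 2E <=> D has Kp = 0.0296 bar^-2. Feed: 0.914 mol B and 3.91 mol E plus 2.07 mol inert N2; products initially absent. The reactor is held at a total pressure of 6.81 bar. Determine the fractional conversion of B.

X = 0.280

Take 0.914 mol B as basis and let X be its fractional conversion, so ξ = 0.914X.
At extent ξ: n_B = 0.914 − 0.914X; n_E = 3.91 − 1.83X; n_D = 0.914X; n_I = 2.07 (inert).
Summing: n_T = 6.89 − 1.83X.
y_i = n_i/n_T, p_i = y_i·P. Kp = p_D / (p_B p_E^2).
Substituting and setting equal to 0.0296 bar^-2 gives a polynomial in X; the root in (0,1) is X = 0.280.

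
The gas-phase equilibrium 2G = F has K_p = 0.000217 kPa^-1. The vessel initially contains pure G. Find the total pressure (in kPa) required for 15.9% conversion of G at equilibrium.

Basis: 1 mol G initially; let X = conversion of G. Extent ξ = 0.5X.
At extent ξ: n_G = 1 − X; n_F = 0.5X.
Total moles n_T = 1 − 0.5X.
K_p = p_F / (p_G^2) with p_i = (n_i/n_T)·P.
At X = 0.159: the mole-fraction product g(X) = Π y_i^ν_i = 0.1035. Since K_p = g(X)·P^{-1}, P = (g/K_p)^(1/1) = (0.1035/0.000217)^(1/1) = 477 kPa.

P = 477 kPa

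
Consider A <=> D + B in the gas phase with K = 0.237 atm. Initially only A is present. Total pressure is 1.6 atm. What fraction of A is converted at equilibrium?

X = 0.359

Basis: 1 mol A initially; let X = conversion of A. Extent ξ = X.
Moles: n_A = 1 − X; n_D = X; n_B = X.
Summing: n_T = 1 + X.
y_i = n_i/n_T, p_i = y_i·P. K = p_D p_B / (p_A).
Setting this equal to 0.237 atm and taking the physical root (0 < X < 1) gives X = 0.359.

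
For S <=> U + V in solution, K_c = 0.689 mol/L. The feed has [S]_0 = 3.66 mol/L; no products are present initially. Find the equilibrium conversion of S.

X = 0.350

Let X = conversion of S; extent ξ = 3.66·X mol/L.
Concentrations: [S] = 3.66 − 3.66X; [U] = 3.66X; [V] = 3.66X.
K_c = [U] [V] / ([S]).
Setting equal to 0.689 and solving for X on (0,1) gives X = 0.350.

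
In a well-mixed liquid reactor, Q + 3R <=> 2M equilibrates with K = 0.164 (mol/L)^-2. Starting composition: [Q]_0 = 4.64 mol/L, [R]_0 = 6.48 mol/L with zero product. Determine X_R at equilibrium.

Let X = conversion of R; extent ξ = 6.48X/3 mol/L.
Concentrations: [Q] = 4.64 − 2.16X; [R] = 6.48 − 6.48X; [M] = 4.32X.
K = [M]^2 / ([Q] [R]^3).
Setting equal to 0.164 and solving for X on (0,1) gives X = 0.630.

X = 0.630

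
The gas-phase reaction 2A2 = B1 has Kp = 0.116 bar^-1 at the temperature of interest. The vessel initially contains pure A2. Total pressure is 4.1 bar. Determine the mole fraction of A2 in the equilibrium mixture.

y_A2 = 0.740

Take 1 mol A2 as basis and let X be its fractional conversion, so ξ = 0.5X.
Species balance: n_A2 = 1 − X; n_B1 = 0.5X.
n_T = Σnᵢ = 1 − 0.5X.
With p_i = (n_i/n_T)P, Kp = p_B1 / (p_A2^2).
Equating to 0.116 bar^-1 and solving on 0 < X < 1: X = 0.413.
Then n_A2 = 0.587, n_T = 0.793, so y_A2 = 0.740.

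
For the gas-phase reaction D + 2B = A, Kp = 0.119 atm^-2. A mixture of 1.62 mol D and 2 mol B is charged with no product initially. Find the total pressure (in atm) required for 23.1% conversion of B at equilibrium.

Basis: 2 mol B initially; let X = conversion of B. Extent ξ = X.
Species balance: n_D = 1.62 − X; n_B = 2 − 2X; n_A = X.
Summing: n_T = 3.62 − 2X.
Kp = p_A / (p_D p_B^2) with p_i = (n_i/n_T)·P.
At X = 0.231: the mole-fraction product g(X) = Π y_i^ν_i = 0.7012. Since Kp = g(X)·P^{-2}, P = (g/Kp)^(1/2) = (0.7012/0.119)^(1/2) = 2.43 atm.

P = 2.43 atm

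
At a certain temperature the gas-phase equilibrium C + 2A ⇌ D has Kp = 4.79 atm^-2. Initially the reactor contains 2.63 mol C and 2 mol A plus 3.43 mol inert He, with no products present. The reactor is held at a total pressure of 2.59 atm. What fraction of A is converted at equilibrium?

X = 0.657

Basis: 2 mol A initially; let X = conversion of A. Extent ξ = X.
Species balance: n_C = 2.63 − X; n_A = 2 − 2X; n_D = X; n_I = 3.43 (inert).
Total moles n_T = 8.06 − 2X.
With p_i = (n_i/n_T)P, Kp = p_D / (p_C p_A^2).
Setting this equal to 4.79 atm^-2 and taking the physical root (0 < X < 1) gives X = 0.657.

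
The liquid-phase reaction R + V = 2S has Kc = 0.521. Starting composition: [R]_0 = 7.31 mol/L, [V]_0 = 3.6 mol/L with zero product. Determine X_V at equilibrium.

Let X = conversion of V; extent ξ = 3.6·X mol/L.
Concentrations: [R] = 7.31 − 3.6X; [V] = 3.6 − 3.6X; [S] = 7.2X.
Kc = [S]^2 / ([R] [V]).
Solving Kc = 0.521 for X ∈ (0,1): X = 0.369.

X = 0.369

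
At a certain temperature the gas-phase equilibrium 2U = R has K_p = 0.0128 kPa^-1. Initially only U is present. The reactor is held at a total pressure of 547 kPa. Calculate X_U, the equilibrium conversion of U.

X = 0.814

Let X = conversion of U (basis 1 mol U); extent of reaction ξ = 0.5X.
Species balance: n_U = 1 − X; n_R = 0.5X.
Total moles n_T = 1 − 0.5X.
Mole fractions y_i = n_i/n_T; K_p = p_R / (p_U^2) with p_i = y_i·P.
Setting this equal to 0.0128 kPa^-1 and taking the physical root (0 < X < 1) gives X = 0.814.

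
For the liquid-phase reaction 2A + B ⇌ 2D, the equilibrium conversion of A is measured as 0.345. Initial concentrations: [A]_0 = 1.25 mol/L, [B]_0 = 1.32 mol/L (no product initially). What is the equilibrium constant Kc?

Let X = conversion of A.
Concentrations: [A] = 1.25 − 1.25X; [B] = 1.32 − 0.625X; [D] = 1.25X.
At X = 0.345: [A] = 0.819, [B] = 1.1, [D] = 0.431.
Kc = [D]^2 / ([A]^2 [B]) = 0.251 L/mol.

Kc = 0.251 L/mol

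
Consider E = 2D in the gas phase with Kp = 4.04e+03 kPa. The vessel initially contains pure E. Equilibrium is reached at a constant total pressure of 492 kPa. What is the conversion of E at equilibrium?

Take 1 mol E as basis and let X be its fractional conversion, so ξ = X.
Species balance: n_E = 1 − X; n_D = 2X.
Total moles n_T = 1 + X.
Mole fractions y_i = n_i/n_T; Kp = p_D^2 / (p_E) with p_i = y_i·P.
Equating to 4.04e+03 kPa and solving on 0 < X < 1: X = 0.820.

X = 0.820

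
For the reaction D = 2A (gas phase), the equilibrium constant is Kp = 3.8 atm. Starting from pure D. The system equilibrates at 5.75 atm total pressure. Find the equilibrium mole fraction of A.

y_A = 0.547

Take 1 mol D as basis and let X be its fractional conversion, so ξ = X.
Mole table: n_D = 1 − X; n_A = 2X.
n_T = Σnᵢ = 1 + X.
y_i = n_i/n_T, p_i = y_i·P. Kp = p_A^2 / (p_D).
Setting this equal to 3.8 atm and taking the physical root (0 < X < 1) gives X = 0.377.
Then n_A = 0.753, n_T = 1.38, so y_A = 0.547.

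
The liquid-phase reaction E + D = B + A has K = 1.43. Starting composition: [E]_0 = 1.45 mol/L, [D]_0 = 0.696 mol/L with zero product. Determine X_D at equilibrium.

Let X = conversion of D; extent ξ = 0.696·X mol/L.
Concentrations: [E] = 1.45 − 0.696X; [D] = 0.696 − 0.696X; [B] = 0.696X; [A] = 0.696X.
K = [B] [A] / ([E] [D]).
Equating to 1.43: the physical root is X = 0.727.

X = 0.727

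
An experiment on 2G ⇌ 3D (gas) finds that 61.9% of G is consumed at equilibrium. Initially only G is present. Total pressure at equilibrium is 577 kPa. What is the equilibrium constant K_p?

K_p = 2.43e+03 kPa

Basis: 1 mol G initially; let X = conversion of G. Extent ξ = 0.5X.
Moles: n_G = 1 − X; n_D = 1.5X.
Total moles n_T = 1 + 0.5X.
At X = 0.619: n_G = 0.381, n_D = 0.928, n_T = 1.31.
p_i = (n_i/n_T)·P. K_p = p_D^3 / (p_G^2) = 2.43e+03 kPa.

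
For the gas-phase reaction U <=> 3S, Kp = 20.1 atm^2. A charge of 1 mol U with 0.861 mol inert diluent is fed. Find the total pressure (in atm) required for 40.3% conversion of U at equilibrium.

Basis: 1 mol U initially; let X = conversion of U. Extent ξ = X.
Species balance: n_U = 1 − X; n_S = 3X; n_I = 0.861 (inert).
Total moles n_T = 1.86 + 2X.
Kp = p_S^3 / (p_U) with p_i = (n_i/n_T)·P.
At X = 0.403: the mole-fraction product g(X) = Π y_i^ν_i = 0.4162. Since Kp = g(X)·P^{2}, P = (Kp/g)^(1/2) = (20.1/0.4162)^(1/2) = 6.95 atm.

P = 6.95 atm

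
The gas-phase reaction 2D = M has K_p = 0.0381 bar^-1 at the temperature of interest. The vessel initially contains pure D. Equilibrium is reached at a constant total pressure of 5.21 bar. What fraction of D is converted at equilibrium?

X = 0.253

Take 1 mol D as basis and let X be its fractional conversion, so ξ = 0.5X.
At extent ξ: n_D = 1 − X; n_M = 0.5X.
n_T = Σnᵢ = 1 − 0.5X.
With p_i = (n_i/n_T)P, K_p = p_M / (p_D^2).
Substituting and setting equal to 0.0381 bar^-1 gives a polynomial in X; the root in (0,1) is X = 0.253.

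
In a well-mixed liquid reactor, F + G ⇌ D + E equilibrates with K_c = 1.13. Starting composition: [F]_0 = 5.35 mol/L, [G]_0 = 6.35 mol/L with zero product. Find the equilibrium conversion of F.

X = 0.559

Let X = conversion of F; extent ξ = 5.35·X mol/L.
Concentrations: [F] = 5.35 − 5.35X; [G] = 6.35 − 5.35X; [D] = 5.35X; [E] = 5.35X.
K_c = [D] [E] / ([F] [G]).
Setting equal to 1.13 and solving for X on (0,1) gives X = 0.559.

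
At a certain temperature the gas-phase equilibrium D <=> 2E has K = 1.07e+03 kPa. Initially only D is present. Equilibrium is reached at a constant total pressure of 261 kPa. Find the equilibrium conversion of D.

Let X = conversion of D (basis 1 mol D); extent of reaction ξ = X.
Moles: n_D = 1 − X; n_E = 2X.
Summing: n_T = 1 + X.
With p_i = (n_i/n_T)P, K = p_E^2 / (p_D).
Setting this equal to 1.07e+03 kPa and taking the physical root (0 < X < 1) gives X = 0.711.

X = 0.711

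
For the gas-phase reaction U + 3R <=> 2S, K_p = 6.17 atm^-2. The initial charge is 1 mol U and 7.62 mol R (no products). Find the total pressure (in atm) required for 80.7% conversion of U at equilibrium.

P = 0.874 atm

Let X = conversion of U (basis 1 mol U); extent of reaction ξ = X.
Mole table: n_U = 1 − X; n_R = 7.62 − 3X; n_S = 2X.
Total moles n_T = 8.62 − 2X.
K_p = p_S^2 / (p_U p_R^3) with p_i = (n_i/n_T)·P.
At X = 0.807: the mole-fraction product g(X) = Π y_i^ν_i = 4.714. Since K_p = g(X)·P^{-2}, P = (g/K_p)^(1/2) = (4.714/6.17)^(1/2) = 0.874 atm.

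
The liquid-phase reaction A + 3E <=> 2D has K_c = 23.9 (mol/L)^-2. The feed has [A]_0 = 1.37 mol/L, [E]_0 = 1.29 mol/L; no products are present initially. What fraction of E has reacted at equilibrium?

Let X = conversion of E; extent ξ = 1.29X/3 mol/L.
Concentrations: [A] = 1.37 − 0.43X; [E] = 1.29 − 1.29X; [D] = 0.86X.
K_c = [D]^2 / ([A] [E]^3).
This equals 23.9 at X = 0.793 (the root in 0 < X < 1).

X = 0.793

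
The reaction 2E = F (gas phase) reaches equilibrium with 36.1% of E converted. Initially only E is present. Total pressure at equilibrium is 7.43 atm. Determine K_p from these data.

Take 1 mol E as basis and let X be its fractional conversion, so ξ = 0.5X.
Species balance: n_E = 1 − X; n_F = 0.5X.
Total moles n_T = 1 − 0.5X.
At X = 0.361: n_E = 0.639, n_F = 0.18, n_T = 0.82.
p_i = (n_i/n_T)·P. K_p = p_F / (p_E^2) = 0.0488 atm^-1.

K_p = 0.0488 atm^-1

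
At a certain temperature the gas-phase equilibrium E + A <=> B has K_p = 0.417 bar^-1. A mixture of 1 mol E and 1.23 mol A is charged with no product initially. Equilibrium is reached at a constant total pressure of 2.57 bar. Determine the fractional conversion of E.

Let X = conversion of E (basis 1 mol E); extent of reaction ξ = X.
Moles: n_E = 1 − X; n_A = 1.23 − X; n_B = X.
n_T = Σnᵢ = 2.23 − X.
y_i = n_i/n_T, p_i = y_i·P. K_p = p_B / (p_E p_A).
Substituting and setting equal to 0.417 bar^-1 gives a polynomial in X; the root in (0,1) is X = 0.336.

X = 0.336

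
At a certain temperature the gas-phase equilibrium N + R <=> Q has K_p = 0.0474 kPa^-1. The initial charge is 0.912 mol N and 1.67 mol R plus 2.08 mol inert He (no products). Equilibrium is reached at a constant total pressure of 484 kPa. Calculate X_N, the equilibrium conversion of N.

X = 0.842

Basis: 0.912 mol N initially; let X = conversion of N. Extent ξ = 0.912X.
At extent ξ: n_N = 0.912 − 0.912X; n_R = 1.67 − 0.912X; n_Q = 0.912X; n_I = 2.08 (inert).
n_T = Σnᵢ = 4.66 − 0.912X.
With p_i = (n_i/n_T)P, K_p = p_Q / (p_N p_R).
Substituting and setting equal to 0.0474 kPa^-1 gives a polynomial in X; the root in (0,1) is X = 0.842.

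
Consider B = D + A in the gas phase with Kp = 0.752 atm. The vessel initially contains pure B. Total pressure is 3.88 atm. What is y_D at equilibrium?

y_D = 0.287

Let X = conversion of B (basis 1 mol B); extent of reaction ξ = X.
At extent ξ: n_B = 1 − X; n_D = X; n_A = X.
Summing: n_T = 1 + X.
Mole fractions y_i = n_i/n_T; Kp = p_D p_A / (p_B) with p_i = y_i·P.
Substituting and setting equal to 0.752 atm gives a polynomial in X; the root in (0,1) is X = 0.403.
Then n_D = 0.403, n_T = 1.4, so y_D = 0.287.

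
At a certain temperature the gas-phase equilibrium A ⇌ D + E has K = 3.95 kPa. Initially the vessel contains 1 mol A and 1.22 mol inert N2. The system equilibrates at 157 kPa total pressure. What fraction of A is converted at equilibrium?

X = 0.219

Let X = conversion of A (basis 1 mol A); extent of reaction ξ = X.
Mole table: n_A = 1 − X; n_D = X; n_E = X; n_I = 1.22 (inert).
n_T = Σnᵢ = 2.22 + X.
With p_i = (n_i/n_T)P, K = p_D p_E / (p_A).
This yields a degree-2 equation in X; solving on (0,1), X = 0.219.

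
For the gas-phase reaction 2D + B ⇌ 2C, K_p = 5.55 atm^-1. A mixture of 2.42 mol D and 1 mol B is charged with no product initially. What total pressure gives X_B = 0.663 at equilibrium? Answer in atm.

P = 2.17 atm

Take 1 mol B as basis and let X be its fractional conversion, so ξ = X.
Mole table: n_D = 2.42 − 2X; n_B = 1 − X; n_C = 2X.
n_T = Σnᵢ = 3.42 − X.
K_p = p_C^2 / (p_D^2 p_B) with p_i = (n_i/n_T)·P.
At X = 0.663: the mole-fraction product g(X) = Π y_i^ν_i = 12.02. Since K_p = g(X)·P^{-1}, P = (g/K_p)^(1/1) = (12.02/5.55)^(1/1) = 2.17 atm.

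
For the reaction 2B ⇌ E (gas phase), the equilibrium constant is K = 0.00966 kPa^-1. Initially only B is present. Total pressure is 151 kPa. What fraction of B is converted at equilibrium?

Let X = conversion of B (basis 1 mol B); extent of reaction ξ = 0.5X.
At extent ξ: n_B = 1 − X; n_E = 0.5X.
Summing: n_T = 1 − 0.5X.
With p_i = (n_i/n_T)P, K = p_E / (p_B^2).
This yields a degree-2 equation in X; solving on (0,1), X = 0.617.

X = 0.617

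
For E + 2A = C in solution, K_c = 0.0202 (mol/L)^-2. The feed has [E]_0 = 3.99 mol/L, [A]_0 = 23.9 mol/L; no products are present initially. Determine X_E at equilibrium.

Let X = conversion of E; extent ξ = 3.99·X mol/L.
Concentrations: [E] = 3.99 − 3.99X; [A] = 23.9 − 7.98X; [C] = 3.99X.
K_c = [C] / ([E] [A]^2).
Solving K_c = 0.0202 for X ∈ (0,1): X = 0.855.

X = 0.855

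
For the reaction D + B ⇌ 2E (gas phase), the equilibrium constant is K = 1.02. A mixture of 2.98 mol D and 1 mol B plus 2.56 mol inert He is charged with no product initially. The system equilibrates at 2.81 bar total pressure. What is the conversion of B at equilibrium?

X = 0.537

Basis: 1 mol B initially; let X = conversion of B. Extent ξ = X.
At extent ξ: n_D = 2.98 − X; n_B = 1 − X; n_E = 2X; n_I = 2.56 (inert).
Total moles n_T = 6.54 (Δν = 0, constant).
With p_i = (n_i/n_T)P, K = p_E^2 / (p_D p_B).
This yields a degree-2 equation in X; solving on (0,1), X = 0.537.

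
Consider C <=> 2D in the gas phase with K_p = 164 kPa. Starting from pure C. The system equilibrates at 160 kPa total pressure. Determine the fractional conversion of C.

Take 1 mol C as basis and let X be its fractional conversion, so ξ = X.
Species balance: n_C = 1 − X; n_D = 2X.
Summing: n_T = 1 + X.
y_i = n_i/n_T, p_i = y_i·P. K_p = p_D^2 / (p_C).
This yields a degree-2 equation in X; solving on (0,1), X = 0.452.

X = 0.452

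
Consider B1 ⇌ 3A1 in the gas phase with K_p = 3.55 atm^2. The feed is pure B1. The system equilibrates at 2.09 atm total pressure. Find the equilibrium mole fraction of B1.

Take 1 mol B1 as basis and let X be its fractional conversion, so ξ = X.
Species balance: n_B1 = 1 − X; n_A1 = 3X.
Total moles n_T = 1 + 2X.
y_i = n_i/n_T, p_i = y_i·P. K_p = p_A1^3 / (p_B1).
Equating to 3.55 atm^2 and solving on 0 < X < 1: X = 0.387.
Then n_B1 = 0.613, n_T = 1.77, so y_B1 = 0.345.

y_B1 = 0.345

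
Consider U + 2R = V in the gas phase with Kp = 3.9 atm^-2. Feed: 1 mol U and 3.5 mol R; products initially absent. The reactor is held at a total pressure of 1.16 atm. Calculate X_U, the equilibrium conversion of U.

X = 0.706

Basis: 1 mol U initially; let X = conversion of U. Extent ξ = X.
Mole table: n_U = 1 − X; n_R = 3.5 − 2X; n_V = X.
Summing: n_T = 4.5 − 2X.
Mole fractions y_i = n_i/n_T; Kp = p_V / (p_U p_R^2) with p_i = y_i·P.
Substituting and setting equal to 3.9 atm^-2 gives a polynomial in X; the root in (0,1) is X = 0.706.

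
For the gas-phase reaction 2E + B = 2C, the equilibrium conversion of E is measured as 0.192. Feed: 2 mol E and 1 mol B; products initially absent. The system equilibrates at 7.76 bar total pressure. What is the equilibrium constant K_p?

K_p = 0.0253 bar^-1

Basis: 2 mol E initially; let X = conversion of E. Extent ξ = X.
Mole table: n_E = 2 − 2X; n_B = 1 − X; n_C = 2X.
Summing: n_T = 3 − X.
At X = 0.192: n_E = 1.62, n_B = 0.808, n_C = 0.384, n_T = 2.81.
p_i = (n_i/n_T)·P. K_p = p_C^2 / (p_E^2 p_B) = 0.0253 bar^-1.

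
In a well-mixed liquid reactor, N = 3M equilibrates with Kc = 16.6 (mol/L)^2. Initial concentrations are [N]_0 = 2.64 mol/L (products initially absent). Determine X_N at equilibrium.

X = 0.380

Let X = conversion of N; extent ξ = 2.64·X mol/L.
Concentrations: [N] = 2.64 − 2.64X; [M] = 7.92X.
Kc = [M]^3 / ([N]).
Setting equal to 16.6 and solving for X on (0,1) gives X = 0.380.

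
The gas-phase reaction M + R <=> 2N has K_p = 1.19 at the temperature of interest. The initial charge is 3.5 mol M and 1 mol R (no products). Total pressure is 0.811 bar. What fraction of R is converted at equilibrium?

Basis: 1 mol R initially; let X = conversion of R. Extent ξ = X.
Moles: n_M = 3.5 − X; n_R = 1 − X; n_N = 2X.
n_T stays at 4.5 (no change in mole number).
With p_i = (n_i/n_T)P, K_p = p_N^2 / (p_M p_R).
Setting this equal to 1.19 and taking the physical root (0 < X < 1) gives X = 0.593.

X = 0.593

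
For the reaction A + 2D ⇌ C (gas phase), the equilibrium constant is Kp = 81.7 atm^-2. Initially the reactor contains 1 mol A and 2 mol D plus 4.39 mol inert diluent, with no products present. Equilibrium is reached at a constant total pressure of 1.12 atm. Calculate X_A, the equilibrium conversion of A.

X = 0.615

Take 1 mol A as basis and let X be its fractional conversion, so ξ = X.
At extent ξ: n_A = 1 − X; n_D = 2 − 2X; n_C = X; n_I = 4.39 (inert).
Summing: n_T = 7.39 − 2X.
y_i = n_i/n_T, p_i = y_i·P. Kp = p_C / (p_A p_D^2).
Setting this equal to 81.7 atm^-2 and taking the physical root (0 < X < 1) gives X = 0.615.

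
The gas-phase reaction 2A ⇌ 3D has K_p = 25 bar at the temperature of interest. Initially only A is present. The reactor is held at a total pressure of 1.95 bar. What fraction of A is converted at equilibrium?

Basis: 1 mol A initially; let X = conversion of A. Extent ξ = 0.5X.
Mole table: n_A = 1 − X; n_D = 1.5X.
n_T = Σnᵢ = 1 + 0.5X.
y_i = n_i/n_T, p_i = y_i·P. K_p = p_D^3 / (p_A^2).
Equating to 25 bar and solving on 0 < X < 1: X = 0.727.

X = 0.727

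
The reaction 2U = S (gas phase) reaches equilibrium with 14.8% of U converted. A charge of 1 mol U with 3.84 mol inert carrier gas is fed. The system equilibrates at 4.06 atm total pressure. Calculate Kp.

Kp = 0.12 atm^-1

Let X = conversion of U (basis 1 mol U); extent of reaction ξ = 0.5X.
Moles: n_U = 1 − X; n_S = 0.5X; n_I = 3.84 (inert).
Total moles n_T = 4.84 − 0.5X.
At X = 0.148: n_U = 0.852, n_S = 0.074, n_T = 4.77.
p_i = (n_i/n_T)·P. Kp = p_S / (p_U^2) = 0.12 atm^-1.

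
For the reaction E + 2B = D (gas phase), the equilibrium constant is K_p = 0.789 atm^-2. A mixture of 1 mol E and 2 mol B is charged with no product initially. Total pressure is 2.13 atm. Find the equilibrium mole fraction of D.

Let X = conversion of E (basis 1 mol E); extent of reaction ξ = X.
Moles: n_E = 1 − X; n_B = 2 − 2X; n_D = X.
Summing: n_T = 3 − 2X.
y_i = n_i/n_T, p_i = y_i·P. K_p = p_D / (p_E p_B^2).
Setting this equal to 0.789 atm^-2 and taking the physical root (0 < X < 1) gives X = 0.481.
Then n_D = 0.481, n_T = 2.04, so y_D = 0.236.

y_D = 0.236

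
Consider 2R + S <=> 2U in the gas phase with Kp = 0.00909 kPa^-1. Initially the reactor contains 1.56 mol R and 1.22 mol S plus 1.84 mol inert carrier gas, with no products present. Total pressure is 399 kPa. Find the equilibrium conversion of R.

X = 0.461

Let X = conversion of R (basis 1.56 mol R); extent of reaction ξ = 0.78X.
Moles: n_R = 1.56 − 1.56X; n_S = 1.22 − 0.78X; n_U = 1.56X; n_I = 1.84 (inert).
Total moles n_T = 4.62 − 0.78X.
y_i = n_i/n_T, p_i = y_i·P. Kp = p_U^2 / (p_R^2 p_S).
Substituting and setting equal to 0.00909 kPa^-1 gives a polynomial in X; the root in (0,1) is X = 0.461.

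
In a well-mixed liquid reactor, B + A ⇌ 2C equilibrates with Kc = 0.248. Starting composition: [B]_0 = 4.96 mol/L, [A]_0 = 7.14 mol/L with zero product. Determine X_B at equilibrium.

Let X = conversion of B; extent ξ = 4.96·X mol/L.
Concentrations: [B] = 4.96 − 4.96X; [A] = 7.14 − 4.96X; [C] = 9.92X.
Kc = [C]^2 / ([B] [A]).
Setting equal to 0.248 and solving for X on (0,1) gives X = 0.238.

X = 0.238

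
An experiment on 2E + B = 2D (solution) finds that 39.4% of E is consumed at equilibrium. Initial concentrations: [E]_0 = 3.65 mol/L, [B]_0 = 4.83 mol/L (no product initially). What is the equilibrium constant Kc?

Kc = 0.103 L/mol

Let X = conversion of E.
Concentrations: [E] = 3.65 − 3.65X; [B] = 4.83 − 1.82X; [D] = 3.65X.
At X = 0.394: [E] = 2.21, [B] = 4.11, [D] = 1.44.
Kc = [D]^2 / ([E]^2 [B]) = 0.103 L/mol.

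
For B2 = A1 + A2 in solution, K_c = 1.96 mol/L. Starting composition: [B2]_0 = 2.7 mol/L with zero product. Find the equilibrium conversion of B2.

X = 0.563

Let X = conversion of B2; extent ξ = 2.7·X mol/L.
Concentrations: [B2] = 2.7 − 2.7X; [A1] = 2.7X; [A2] = 2.7X.
K_c = [A1] [A2] / ([B2]).
Solving K_c = 1.96 for X ∈ (0,1): X = 0.563.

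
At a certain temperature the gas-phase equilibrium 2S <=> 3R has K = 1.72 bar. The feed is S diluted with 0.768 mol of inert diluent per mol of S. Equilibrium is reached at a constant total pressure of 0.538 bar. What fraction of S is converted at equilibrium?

Take 1 mol S as basis and let X be its fractional conversion, so ξ = 0.5X.
Moles: n_S = 1 − X; n_R = 1.5X; n_I = 0.768 (inert).
Total moles n_T = 1.77 + 0.5X.
y_i = n_i/n_T, p_i = y_i·P. K = p_R^3 / (p_S^2).
Substituting and setting equal to 1.72 bar gives a polynomial in X; the root in (0,1) is X = 0.638.

X = 0.638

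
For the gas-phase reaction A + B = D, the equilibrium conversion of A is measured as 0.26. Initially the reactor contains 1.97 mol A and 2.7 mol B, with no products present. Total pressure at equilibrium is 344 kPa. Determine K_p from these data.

Take 1.97 mol A as basis and let X be its fractional conversion, so ξ = 1.97X.
Species balance: n_A = 1.97 − 1.97X; n_B = 2.7 − 1.97X; n_D = 1.97X.
n_T = Σnᵢ = 4.67 − 1.97X.
At X = 0.26: n_A = 1.46, n_B = 2.19, n_D = 0.512, n_T = 4.16.
p_i = (n_i/n_T)·P. K_p = p_D / (p_A p_B) = 0.00194 kPa^-1.

K_p = 0.00194 kPa^-1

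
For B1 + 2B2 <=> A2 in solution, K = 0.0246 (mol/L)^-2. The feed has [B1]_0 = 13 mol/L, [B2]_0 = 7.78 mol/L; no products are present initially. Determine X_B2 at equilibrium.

X = 0.612

Let X = conversion of B2; extent ξ = 7.78X/2 mol/L.
Concentrations: [B1] = 13 − 3.89X; [B2] = 7.78 − 7.78X; [A2] = 3.89X.
K = [A2] / ([B1] [B2]^2).
Setting equal to 0.0246 and solving for X on (0,1) gives X = 0.612.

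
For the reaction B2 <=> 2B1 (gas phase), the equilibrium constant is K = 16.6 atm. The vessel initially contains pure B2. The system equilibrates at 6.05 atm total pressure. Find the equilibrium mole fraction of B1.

Take 1 mol B2 as basis and let X be its fractional conversion, so ξ = X.
Species balance: n_B2 = 1 − X; n_B1 = 2X.
n_T = Σnᵢ = 1 + X.
Mole fractions y_i = n_i/n_T; K = p_B1^2 / (p_B2) with p_i = y_i·P.
This yields a degree-2 equation in X; solving on (0,1), X = 0.638.
Then n_B1 = 1.28, n_T = 1.64, so y_B1 = 0.779.

y_B1 = 0.779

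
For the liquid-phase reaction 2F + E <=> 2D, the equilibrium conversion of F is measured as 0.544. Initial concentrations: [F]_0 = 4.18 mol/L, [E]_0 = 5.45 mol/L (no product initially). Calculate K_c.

K_c = 0.33 L/mol

Let X = conversion of F.
Concentrations: [F] = 4.18 − 4.18X; [E] = 5.45 − 2.09X; [D] = 4.18X.
At X = 0.544: [F] = 1.91, [E] = 4.31, [D] = 2.27.
K_c = [D]^2 / ([F]^2 [E]) = 0.33 L/mol.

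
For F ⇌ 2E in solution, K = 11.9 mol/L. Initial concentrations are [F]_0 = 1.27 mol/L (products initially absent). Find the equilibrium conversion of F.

X = 0.756

Let X = conversion of F; extent ξ = 1.27·X mol/L.
Concentrations: [F] = 1.27 − 1.27X; [E] = 2.54X.
K = [E]^2 / ([F]).
This equals 11.9 at X = 0.756 (the root in 0 < X < 1).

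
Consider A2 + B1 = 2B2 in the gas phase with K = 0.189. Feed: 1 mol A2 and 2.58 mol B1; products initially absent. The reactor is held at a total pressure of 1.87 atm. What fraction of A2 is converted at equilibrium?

X = 0.280

Take 1 mol A2 as basis and let X be its fractional conversion, so ξ = X.
Mole table: n_A2 = 1 − X; n_B1 = 2.58 − X; n_B2 = 2X.
n_T stays at 3.58 (no change in mole number).
With p_i = (n_i/n_T)P, K = p_B2^2 / (p_A2 p_B1).
Substituting and setting equal to 0.189 gives a polynomial in X; the root in (0,1) is X = 0.280.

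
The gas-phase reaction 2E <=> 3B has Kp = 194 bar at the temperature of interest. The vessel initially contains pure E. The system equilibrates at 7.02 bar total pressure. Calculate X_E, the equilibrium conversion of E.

Let X = conversion of E (basis 1 mol E); extent of reaction ξ = 0.5X.
Mole table: n_E = 1 − X; n_B = 1.5X.
n_T = Σnᵢ = 1 + 0.5X.
y_i = n_i/n_T, p_i = y_i·P. Kp = p_B^3 / (p_E^2).
Setting this equal to 194 bar and taking the physical root (0 < X < 1) gives X = 0.792.

X = 0.792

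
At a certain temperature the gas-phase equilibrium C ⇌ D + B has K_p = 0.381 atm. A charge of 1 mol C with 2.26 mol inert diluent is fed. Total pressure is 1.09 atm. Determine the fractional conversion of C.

X = 0.672

Take 1 mol C as basis and let X be its fractional conversion, so ξ = X.
Moles: n_C = 1 − X; n_D = X; n_B = X; n_I = 2.26 (inert).
Total moles n_T = 3.26 + X.
Mole fractions y_i = n_i/n_T; K_p = p_D p_B / (p_C) with p_i = y_i·P.
Substituting and setting equal to 0.381 atm gives a polynomial in X; the root in (0,1) is X = 0.672.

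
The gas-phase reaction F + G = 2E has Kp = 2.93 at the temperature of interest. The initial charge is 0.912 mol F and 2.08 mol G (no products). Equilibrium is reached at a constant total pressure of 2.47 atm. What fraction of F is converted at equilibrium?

X = 0.648

Let X = conversion of F (basis 0.912 mol F); extent of reaction ξ = 0.912X.
At extent ξ: n_F = 0.912 − 0.912X; n_G = 2.08 − 0.912X; n_E = 1.82X.
Since Δν = 0, n_T = 2.99 throughout.
y_i = n_i/n_T, p_i = y_i·P. Kp = p_E^2 / (p_F p_G).
Substituting and setting equal to 2.93 gives a polynomial in X; the root in (0,1) is X = 0.648.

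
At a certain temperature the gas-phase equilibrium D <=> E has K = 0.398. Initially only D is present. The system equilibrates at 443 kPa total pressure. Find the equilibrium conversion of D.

X = 0.285

Let X = conversion of D (basis 1 mol D); extent of reaction ξ = X.
Species balance: n_D = 1 − X; n_E = X.
Total moles n_T = 1 (Δν = 0, constant).
With p_i = (n_i/n_T)P, K = p_E / (p_D).
Setting this equal to 0.398 and taking the physical root (0 < X < 1) gives X = 0.285.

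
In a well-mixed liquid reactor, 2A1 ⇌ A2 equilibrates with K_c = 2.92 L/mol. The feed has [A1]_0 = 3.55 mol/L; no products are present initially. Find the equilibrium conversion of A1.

X = 0.803

Let X = conversion of A1; extent ξ = 3.55X/2 mol/L.
Concentrations: [A1] = 3.55 − 3.55X; [A2] = 1.77X.
K_c = [A2] / ([A1]^2).
This equals 2.92 at X = 0.803 (the root in 0 < X < 1).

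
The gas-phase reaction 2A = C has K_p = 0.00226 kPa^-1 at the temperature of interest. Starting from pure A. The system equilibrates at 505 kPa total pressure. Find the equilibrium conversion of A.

X = 0.576

Let X = conversion of A (basis 1 mol A); extent of reaction ξ = 0.5X.
Moles: n_A = 1 − X; n_C = 0.5X.
n_T = Σnᵢ = 1 − 0.5X.
Mole fractions y_i = n_i/n_T; K_p = p_C / (p_A^2) with p_i = y_i·P.
Setting this equal to 0.00226 kPa^-1 and taking the physical root (0 < X < 1) gives X = 0.576.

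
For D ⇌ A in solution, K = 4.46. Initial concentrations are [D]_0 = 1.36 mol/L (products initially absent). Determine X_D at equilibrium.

Let X = conversion of D; extent ξ = 1.36·X mol/L.
Concentrations: [D] = 1.36 − 1.36X; [A] = 1.36X.
K = [A] / ([D]).
This equals 4.46 at X = 0.817 (the root in 0 < X < 1).

X = 0.817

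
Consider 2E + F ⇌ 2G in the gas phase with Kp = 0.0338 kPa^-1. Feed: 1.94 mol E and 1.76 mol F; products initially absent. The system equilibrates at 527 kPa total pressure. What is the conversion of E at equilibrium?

X = 0.715

Take 1.94 mol E as basis and let X be its fractional conversion, so ξ = 0.97X.
At extent ξ: n_E = 1.94 − 1.94X; n_F = 1.76 − 0.97X; n_G = 1.94X.
Total moles n_T = 3.7 − 0.97X.
y_i = n_i/n_T, p_i = y_i·P. Kp = p_G^2 / (p_E^2 p_F).
Equating to 0.0338 kPa^-1 and solving on 0 < X < 1: X = 0.715.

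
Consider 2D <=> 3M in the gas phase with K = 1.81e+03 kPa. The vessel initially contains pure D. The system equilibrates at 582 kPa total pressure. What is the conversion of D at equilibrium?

X = 0.588

Take 1 mol D as basis and let X be its fractional conversion, so ξ = 0.5X.
Mole table: n_D = 1 − X; n_M = 1.5X.
n_T = Σnᵢ = 1 + 0.5X.
y_i = n_i/n_T, p_i = y_i·P. K = p_M^3 / (p_D^2).
Setting this equal to 1.81e+03 kPa and taking the physical root (0 < X < 1) gives X = 0.588.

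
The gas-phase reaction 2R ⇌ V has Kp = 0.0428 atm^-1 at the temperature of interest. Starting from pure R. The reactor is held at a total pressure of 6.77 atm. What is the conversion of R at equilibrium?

Basis: 1 mol R initially; let X = conversion of R. Extent ξ = 0.5X.
Mole table: n_R = 1 − X; n_V = 0.5X.
n_T = Σnᵢ = 1 − 0.5X.
With p_i = (n_i/n_T)P, Kp = p_V / (p_R^2).
Substituting and setting equal to 0.0428 atm^-1 gives a polynomial in X; the root in (0,1) is X = 0.319.

X = 0.319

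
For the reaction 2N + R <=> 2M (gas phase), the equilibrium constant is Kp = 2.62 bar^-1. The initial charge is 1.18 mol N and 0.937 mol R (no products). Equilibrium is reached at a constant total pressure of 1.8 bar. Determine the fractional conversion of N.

Take 1.18 mol N as basis and let X be its fractional conversion, so ξ = 0.59X.
Moles: n_N = 1.18 − 1.18X; n_R = 0.937 − 0.59X; n_M = 1.18X.
Summing: n_T = 2.12 − 0.59X.
Mole fractions y_i = n_i/n_T; Kp = p_M^2 / (p_N^2 p_R) with p_i = y_i·P.
Equating to 2.62 bar^-1 and solving on 0 < X < 1: X = 0.559.

X = 0.559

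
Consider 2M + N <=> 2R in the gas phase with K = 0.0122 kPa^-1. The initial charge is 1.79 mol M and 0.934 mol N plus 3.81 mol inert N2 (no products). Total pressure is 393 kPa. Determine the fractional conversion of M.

Take 1.79 mol M as basis and let X be its fractional conversion, so ξ = 0.895X.
Species balance: n_M = 1.79 − 1.79X; n_N = 0.934 − 0.895X; n_R = 1.79X; n_I = 3.81 (inert).
Summing: n_T = 6.53 − 0.895X.
Mole fractions y_i = n_i/n_T; K = p_R^2 / (p_M^2 p_N) with p_i = y_i·P.
Setting this equal to 0.0122 kPa^-1 and taking the physical root (0 < X < 1) gives X = 0.401.

X = 0.401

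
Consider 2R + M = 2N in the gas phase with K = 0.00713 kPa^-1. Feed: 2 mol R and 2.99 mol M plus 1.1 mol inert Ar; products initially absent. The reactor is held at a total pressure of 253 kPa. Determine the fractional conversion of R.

X = 0.473

Basis: 2 mol R initially; let X = conversion of R. Extent ξ = X.
Mole table: n_R = 2 − 2X; n_M = 2.99 − X; n_N = 2X; n_I = 1.1 (inert).
Summing: n_T = 6.09 − X.
With p_i = (n_i/n_T)P, K = p_N^2 / (p_R^2 p_M).
Equating to 0.00713 kPa^-1 and solving on 0 < X < 1: X = 0.473.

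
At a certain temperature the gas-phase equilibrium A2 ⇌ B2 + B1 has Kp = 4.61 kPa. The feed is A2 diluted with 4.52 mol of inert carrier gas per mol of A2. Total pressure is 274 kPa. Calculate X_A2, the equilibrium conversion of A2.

X = 0.267

Basis: 1 mol A2 initially; let X = conversion of A2. Extent ξ = X.
Mole table: n_A2 = 1 − X; n_B2 = X; n_B1 = X; n_I = 4.52 (inert).
Total moles n_T = 5.52 + X.
Mole fractions y_i = n_i/n_T; Kp = p_B2 p_B1 / (p_A2) with p_i = y_i·P.
Setting this equal to 4.61 kPa and taking the physical root (0 < X < 1) gives X = 0.267.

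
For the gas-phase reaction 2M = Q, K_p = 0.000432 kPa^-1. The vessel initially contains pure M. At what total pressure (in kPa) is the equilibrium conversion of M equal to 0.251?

P = 453 kPa

Take 1 mol M as basis and let X be its fractional conversion, so ξ = 0.5X.
Moles: n_M = 1 − X; n_Q = 0.5X.
Summing: n_T = 1 − 0.5X.
K_p = p_Q / (p_M^2) with p_i = (n_i/n_T)·P.
At X = 0.251: the mole-fraction product g(X) = Π y_i^ν_i = 0.1956. Since K_p = g(X)·P^{-1}, P = (g/K_p)^(1/1) = (0.1956/0.000432)^(1/1) = 453 kPa.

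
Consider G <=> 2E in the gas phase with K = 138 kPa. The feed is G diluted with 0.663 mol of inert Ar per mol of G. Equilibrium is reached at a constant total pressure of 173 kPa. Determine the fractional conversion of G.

X = 0.474

Let X = conversion of G (basis 1 mol G); extent of reaction ξ = X.
Species balance: n_G = 1 − X; n_E = 2X; n_I = 0.663 (inert).
Total moles n_T = 1.66 + X.
With p_i = (n_i/n_T)P, K = p_E^2 / (p_G).
Substituting and setting equal to 138 kPa gives a polynomial in X; the root in (0,1) is X = 0.474.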